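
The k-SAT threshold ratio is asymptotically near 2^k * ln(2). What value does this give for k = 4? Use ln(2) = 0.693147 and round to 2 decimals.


Using the asymptotic formula: threshold ~ 2^k * ln(2).
2^4 = 16.
16 * 0.693147 = 11.09.

11.09


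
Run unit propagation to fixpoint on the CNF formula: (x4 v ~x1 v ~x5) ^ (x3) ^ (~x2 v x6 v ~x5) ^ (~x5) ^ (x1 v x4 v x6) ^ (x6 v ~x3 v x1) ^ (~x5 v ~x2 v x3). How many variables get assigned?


Unit propagation repeatedly assigns the literal in any unit clause, then simplifies.
Assignments in order: x3 = T, x5 = F.
No further unit clauses remain.
Total variables assigned = 2.

2


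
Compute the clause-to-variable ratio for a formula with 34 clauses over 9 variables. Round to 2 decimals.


Clause-to-variable ratio = clauses / variables.
34 / 9 = 3.78.

3.78


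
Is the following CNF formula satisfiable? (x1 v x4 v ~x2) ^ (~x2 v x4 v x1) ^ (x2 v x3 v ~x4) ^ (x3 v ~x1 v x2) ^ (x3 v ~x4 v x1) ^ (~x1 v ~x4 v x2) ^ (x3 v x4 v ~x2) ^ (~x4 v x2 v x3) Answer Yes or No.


Check all 16 possible truth assignments.
Number of satisfying assignments found: 8.
The formula is satisfiable.

Yes


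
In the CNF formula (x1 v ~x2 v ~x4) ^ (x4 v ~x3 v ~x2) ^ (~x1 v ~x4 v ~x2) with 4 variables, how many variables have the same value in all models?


Find all satisfying assignments: 10 model(s).
Check which variables have the same value in every model.
No variable is fixed across all models.
Backbone size = 0.

0


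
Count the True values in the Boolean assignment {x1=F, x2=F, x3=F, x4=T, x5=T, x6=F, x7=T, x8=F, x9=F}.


The weight is the number of variables assigned True.
True variables: x4, x5, x7.
Weight = 3.

3


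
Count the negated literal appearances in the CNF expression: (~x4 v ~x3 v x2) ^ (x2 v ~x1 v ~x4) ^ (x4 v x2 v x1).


Scan each clause for negated literals.
Clause 1: 2 negative; Clause 2: 2 negative; Clause 3: 0 negative.
Total negative literal occurrences = 4.

4


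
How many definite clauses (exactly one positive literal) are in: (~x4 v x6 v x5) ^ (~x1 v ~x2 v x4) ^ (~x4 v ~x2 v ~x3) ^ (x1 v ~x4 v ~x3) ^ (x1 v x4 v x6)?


A definite clause has exactly one positive literal.
Clause 1: 2 positive -> not definite
Clause 2: 1 positive -> definite
Clause 3: 0 positive -> not definite
Clause 4: 1 positive -> definite
Clause 5: 3 positive -> not definite
Definite clause count = 2.

2


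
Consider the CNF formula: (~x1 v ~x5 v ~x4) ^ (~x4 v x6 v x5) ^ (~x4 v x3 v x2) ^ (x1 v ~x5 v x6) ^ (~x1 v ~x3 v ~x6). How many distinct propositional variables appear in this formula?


Identify each distinct variable in the formula.
Variables found: x1, x2, x3, x4, x5, x6.
Total distinct variables = 6.

6


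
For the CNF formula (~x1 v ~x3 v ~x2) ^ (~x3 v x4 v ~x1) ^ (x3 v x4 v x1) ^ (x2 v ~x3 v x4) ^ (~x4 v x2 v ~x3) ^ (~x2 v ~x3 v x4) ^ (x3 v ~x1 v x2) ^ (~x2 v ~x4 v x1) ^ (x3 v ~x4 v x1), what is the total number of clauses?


Each group enclosed in parentheses joined by ^ is one clause.
Counting the conjuncts: 9 clauses.

9


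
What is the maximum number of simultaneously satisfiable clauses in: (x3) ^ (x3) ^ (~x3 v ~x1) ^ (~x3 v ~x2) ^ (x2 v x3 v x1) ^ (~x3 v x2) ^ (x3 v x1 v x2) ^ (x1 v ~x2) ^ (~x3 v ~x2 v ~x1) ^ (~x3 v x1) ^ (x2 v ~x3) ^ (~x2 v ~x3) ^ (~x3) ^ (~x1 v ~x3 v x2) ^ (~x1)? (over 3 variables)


Enumerate all 8 truth assignments.
For each, count how many of the 15 clauses are satisfied.
The formula is not fully satisfiable, so the maximum is below 15.
Maximum simultaneously satisfiable clauses = 12.

12


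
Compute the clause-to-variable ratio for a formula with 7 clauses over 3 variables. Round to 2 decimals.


Clause-to-variable ratio = clauses / variables.
7 / 3 = 2.33.

2.33


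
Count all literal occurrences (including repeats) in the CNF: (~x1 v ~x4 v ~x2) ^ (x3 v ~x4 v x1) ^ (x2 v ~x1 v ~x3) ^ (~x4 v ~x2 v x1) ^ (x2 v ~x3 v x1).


Clause lengths: 3, 3, 3, 3, 3.
Sum = 3 + 3 + 3 + 3 + 3 = 15.

15


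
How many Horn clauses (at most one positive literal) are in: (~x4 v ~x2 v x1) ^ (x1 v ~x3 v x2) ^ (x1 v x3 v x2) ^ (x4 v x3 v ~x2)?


A Horn clause has at most one positive literal.
Clause 1: 1 positive lit(s) -> Horn
Clause 2: 2 positive lit(s) -> not Horn
Clause 3: 3 positive lit(s) -> not Horn
Clause 4: 2 positive lit(s) -> not Horn
Total Horn clauses = 1.

1


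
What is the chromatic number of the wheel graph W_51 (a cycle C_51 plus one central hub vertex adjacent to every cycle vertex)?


W_51 consists of the cycle C_51 together with a hub vertex adjacent to every cycle vertex.
The cycle C_51 needs 3 colors (odd cycle -> 3).
The hub is adjacent to every cycle vertex, so it must receive a new color distinct from all of them.
Chromatic number = 3 + 1 = 4.

4


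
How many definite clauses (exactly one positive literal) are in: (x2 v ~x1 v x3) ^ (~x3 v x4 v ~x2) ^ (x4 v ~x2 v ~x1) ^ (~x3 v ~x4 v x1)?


A definite clause has exactly one positive literal.
Clause 1: 2 positive -> not definite
Clause 2: 1 positive -> definite
Clause 3: 1 positive -> definite
Clause 4: 1 positive -> definite
Definite clause count = 3.

3


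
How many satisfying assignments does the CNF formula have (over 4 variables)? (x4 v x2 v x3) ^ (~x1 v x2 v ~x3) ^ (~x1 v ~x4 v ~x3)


Enumerate all 16 truth assignments over 4 variables.
Test each against every clause.
Satisfying assignments found: 11.

11


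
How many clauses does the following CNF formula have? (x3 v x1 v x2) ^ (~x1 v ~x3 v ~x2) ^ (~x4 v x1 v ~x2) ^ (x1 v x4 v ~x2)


Each group enclosed in parentheses joined by ^ is one clause.
Counting the conjuncts: 4 clauses.

4


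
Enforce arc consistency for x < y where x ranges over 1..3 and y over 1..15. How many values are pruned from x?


For the constraint x < y, x needs a supporting value in y's domain.
x can be at most 14 (one less than y's maximum).
Valid x values from domain: 3 out of 3.
Pruned = 3 - 3 = 0.

0


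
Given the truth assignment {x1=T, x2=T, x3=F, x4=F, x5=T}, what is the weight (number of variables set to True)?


The weight is the number of variables assigned True.
True variables: x1, x2, x5.
Weight = 3.

3


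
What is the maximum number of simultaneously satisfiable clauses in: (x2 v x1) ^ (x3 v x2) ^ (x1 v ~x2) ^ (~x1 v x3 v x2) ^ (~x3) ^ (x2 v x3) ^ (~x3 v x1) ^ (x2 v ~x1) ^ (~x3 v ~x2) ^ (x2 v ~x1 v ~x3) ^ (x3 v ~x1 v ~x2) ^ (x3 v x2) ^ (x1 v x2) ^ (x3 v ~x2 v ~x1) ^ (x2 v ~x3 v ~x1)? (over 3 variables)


Enumerate all 8 truth assignments.
For each, count how many of the 15 clauses are satisfied.
The formula is not fully satisfiable, so the maximum is below 15.
Maximum simultaneously satisfiable clauses = 14.

14


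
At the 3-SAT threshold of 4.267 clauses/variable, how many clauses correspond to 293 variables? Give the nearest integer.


The 3-SAT phase transition occurs at approximately 4.267 clauses per variable.
m = 4.267 * 293 = 1250.231.
Rounded to nearest integer: 1250.

1250


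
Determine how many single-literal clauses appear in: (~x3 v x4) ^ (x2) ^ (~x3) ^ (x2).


A unit clause contains exactly one literal.
Unit clauses found: (x2), (~x3), (x2).
Count = 3.

3


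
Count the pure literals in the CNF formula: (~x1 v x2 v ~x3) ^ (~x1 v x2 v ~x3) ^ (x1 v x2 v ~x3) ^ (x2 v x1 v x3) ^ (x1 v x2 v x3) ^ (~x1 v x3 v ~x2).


A pure literal appears in only one polarity across all clauses.
No pure literals found.
Count = 0.

0


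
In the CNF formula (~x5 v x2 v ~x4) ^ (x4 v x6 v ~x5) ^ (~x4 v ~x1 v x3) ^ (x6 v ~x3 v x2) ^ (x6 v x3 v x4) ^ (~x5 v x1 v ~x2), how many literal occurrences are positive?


Scan each clause for unnegated literals.
Clause 1: 1 positive; Clause 2: 2 positive; Clause 3: 1 positive; Clause 4: 2 positive; Clause 5: 3 positive; Clause 6: 1 positive.
Total positive literal occurrences = 10.

10


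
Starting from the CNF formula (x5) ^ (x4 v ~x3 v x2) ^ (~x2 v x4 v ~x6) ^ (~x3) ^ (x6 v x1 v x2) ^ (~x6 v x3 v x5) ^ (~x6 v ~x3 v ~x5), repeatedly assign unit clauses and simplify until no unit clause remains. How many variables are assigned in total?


Unit propagation repeatedly assigns the literal in any unit clause, then simplifies.
Assignments in order: x5 = T, x3 = F.
No further unit clauses remain.
Total variables assigned = 2.

2


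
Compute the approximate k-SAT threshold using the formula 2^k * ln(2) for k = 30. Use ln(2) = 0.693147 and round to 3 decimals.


Using the asymptotic formula: threshold ~ 2^k * ln(2).
2^30 = 1073741824.
1073741824 * 0.693147 = 744260924.08.

744260924.08


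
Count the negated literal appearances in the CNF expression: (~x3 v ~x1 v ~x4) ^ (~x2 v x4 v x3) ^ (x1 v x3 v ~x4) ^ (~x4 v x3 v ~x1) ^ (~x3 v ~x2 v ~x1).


Scan each clause for negated literals.
Clause 1: 3 negative; Clause 2: 1 negative; Clause 3: 1 negative; Clause 4: 2 negative; Clause 5: 3 negative.
Total negative literal occurrences = 10.

10


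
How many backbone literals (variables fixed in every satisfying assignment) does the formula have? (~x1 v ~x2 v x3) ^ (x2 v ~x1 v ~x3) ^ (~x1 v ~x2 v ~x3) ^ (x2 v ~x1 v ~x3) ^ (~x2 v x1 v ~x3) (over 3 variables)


Find all satisfying assignments: 4 model(s).
Check which variables have the same value in every model.
No variable is fixed across all models.
Backbone size = 0.

0


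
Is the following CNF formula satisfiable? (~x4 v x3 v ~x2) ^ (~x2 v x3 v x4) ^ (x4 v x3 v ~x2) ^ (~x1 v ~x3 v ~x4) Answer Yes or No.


Check all 16 possible truth assignments.
Number of satisfying assignments found: 10.
The formula is satisfiable.

Yes


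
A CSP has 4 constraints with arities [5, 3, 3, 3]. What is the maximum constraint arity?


The arities are: 5, 3, 3, 3.
Scan for the maximum value.
Maximum arity = 5.

5


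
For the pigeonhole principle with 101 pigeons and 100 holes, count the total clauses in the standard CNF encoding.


The PHP encoding has two parts:
1) At-least-one-hole clauses: 101 (one per pigeon, each with 100 literals).
2) At-most-one-pigeon-per-hole clauses: 100 holes * C(101,2) = 100 * 5050 = 505000.
Total clauses = 101 + 505000 = 505101.

505101


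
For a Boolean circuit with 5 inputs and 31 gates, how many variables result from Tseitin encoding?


The Tseitin transformation introduces one auxiliary variable per gate.
Total variables = inputs + gates = 5 + 31 = 36.

36


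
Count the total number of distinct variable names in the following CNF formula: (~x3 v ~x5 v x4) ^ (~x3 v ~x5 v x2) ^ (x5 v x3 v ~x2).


Identify each distinct variable in the formula.
Variables found: x2, x3, x4, x5.
Total distinct variables = 4.

4


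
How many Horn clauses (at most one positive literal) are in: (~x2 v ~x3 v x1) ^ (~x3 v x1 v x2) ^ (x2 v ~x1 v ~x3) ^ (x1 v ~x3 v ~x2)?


A Horn clause has at most one positive literal.
Clause 1: 1 positive lit(s) -> Horn
Clause 2: 2 positive lit(s) -> not Horn
Clause 3: 1 positive lit(s) -> Horn
Clause 4: 1 positive lit(s) -> Horn
Total Horn clauses = 3.

3


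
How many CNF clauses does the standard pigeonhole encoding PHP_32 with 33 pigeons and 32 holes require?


The PHP encoding has two parts:
1) At-least-one-hole clauses: 33 (one per pigeon, each with 32 literals).
2) At-most-one-pigeon-per-hole clauses: 32 holes * C(33,2) = 32 * 528 = 16896.
Total clauses = 33 + 16896 = 16929.

16929


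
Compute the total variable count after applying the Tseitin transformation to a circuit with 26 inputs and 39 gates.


The Tseitin transformation introduces one auxiliary variable per gate.
Total variables = inputs + gates = 26 + 39 = 65.

65


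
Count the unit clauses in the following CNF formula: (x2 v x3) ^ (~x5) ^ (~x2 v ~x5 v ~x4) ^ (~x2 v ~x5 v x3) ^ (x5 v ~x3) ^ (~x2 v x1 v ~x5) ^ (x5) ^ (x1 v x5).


A unit clause contains exactly one literal.
Unit clauses found: (~x5), (x5).
Count = 2.

2


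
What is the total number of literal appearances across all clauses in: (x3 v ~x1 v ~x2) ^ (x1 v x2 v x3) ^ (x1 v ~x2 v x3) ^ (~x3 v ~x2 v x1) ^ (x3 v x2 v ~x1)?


Clause lengths: 3, 3, 3, 3, 3.
Sum = 3 + 3 + 3 + 3 + 3 = 15.

15


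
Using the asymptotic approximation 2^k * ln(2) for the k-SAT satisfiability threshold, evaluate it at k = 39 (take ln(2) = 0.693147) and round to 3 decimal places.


Using the asymptotic formula: threshold ~ 2^k * ln(2).
2^39 = 549755813888.
549755813888 * 0.693147 = 381061593129.026.

381061593129.026


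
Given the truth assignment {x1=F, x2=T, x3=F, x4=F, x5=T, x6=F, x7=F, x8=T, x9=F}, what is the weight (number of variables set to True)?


The weight is the number of variables assigned True.
True variables: x2, x5, x8.
Weight = 3.

3


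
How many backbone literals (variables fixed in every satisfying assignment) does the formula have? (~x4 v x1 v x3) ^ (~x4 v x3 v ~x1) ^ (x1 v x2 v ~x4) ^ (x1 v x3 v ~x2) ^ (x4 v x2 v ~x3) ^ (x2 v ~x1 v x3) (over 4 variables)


Find all satisfying assignments: 7 model(s).
Check which variables have the same value in every model.
No variable is fixed across all models.
Backbone size = 0.

0


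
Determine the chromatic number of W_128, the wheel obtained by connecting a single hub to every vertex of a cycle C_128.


W_128 consists of the cycle C_128 together with a hub vertex adjacent to every cycle vertex.
The cycle C_128 needs 2 colors (even cycle -> 2).
The hub is adjacent to every cycle vertex, so it must receive a new color distinct from all of them.
Chromatic number = 2 + 1 = 3.

3


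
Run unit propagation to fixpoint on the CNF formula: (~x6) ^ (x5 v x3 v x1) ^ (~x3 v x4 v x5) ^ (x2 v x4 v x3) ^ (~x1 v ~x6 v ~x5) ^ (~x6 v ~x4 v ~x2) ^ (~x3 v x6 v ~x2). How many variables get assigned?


Unit propagation repeatedly assigns the literal in any unit clause, then simplifies.
Assignments in order: x6 = F.
No further unit clauses remain.
Total variables assigned = 1.

1


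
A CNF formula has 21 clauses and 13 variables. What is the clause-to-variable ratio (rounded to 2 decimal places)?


Clause-to-variable ratio = clauses / variables.
21 / 13 = 1.62.

1.62


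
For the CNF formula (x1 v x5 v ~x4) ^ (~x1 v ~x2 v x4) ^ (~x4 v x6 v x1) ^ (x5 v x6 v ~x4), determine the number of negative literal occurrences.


Scan each clause for negated literals.
Clause 1: 1 negative; Clause 2: 2 negative; Clause 3: 1 negative; Clause 4: 1 negative.
Total negative literal occurrences = 5.

5


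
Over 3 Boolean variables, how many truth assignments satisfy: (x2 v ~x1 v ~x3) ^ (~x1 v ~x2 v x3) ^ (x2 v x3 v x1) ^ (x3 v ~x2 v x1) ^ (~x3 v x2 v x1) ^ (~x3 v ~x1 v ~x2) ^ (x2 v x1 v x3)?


Enumerate all 8 truth assignments over 3 variables.
Test each against every clause.
Satisfying assignments found: 2.

2


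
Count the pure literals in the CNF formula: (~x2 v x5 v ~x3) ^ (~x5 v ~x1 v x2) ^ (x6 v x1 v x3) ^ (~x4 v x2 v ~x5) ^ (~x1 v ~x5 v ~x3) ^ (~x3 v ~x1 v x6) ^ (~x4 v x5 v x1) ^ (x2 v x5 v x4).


A pure literal appears in only one polarity across all clauses.
Pure literals: x6 (positive only).
Count = 1.

1


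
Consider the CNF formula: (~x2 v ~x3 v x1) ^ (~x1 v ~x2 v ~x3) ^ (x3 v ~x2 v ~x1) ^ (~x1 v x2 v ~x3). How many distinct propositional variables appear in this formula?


Identify each distinct variable in the formula.
Variables found: x1, x2, x3.
Total distinct variables = 3.

3


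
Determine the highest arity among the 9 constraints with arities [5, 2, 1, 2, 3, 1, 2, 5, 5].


The arities are: 5, 2, 1, 2, 3, 1, 2, 5, 5.
Scan for the maximum value.
Maximum arity = 5.

5


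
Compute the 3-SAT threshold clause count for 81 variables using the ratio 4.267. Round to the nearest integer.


The 3-SAT phase transition occurs at approximately 4.267 clauses per variable.
m = 4.267 * 81 = 345.627.
Rounded to nearest integer: 346.

346


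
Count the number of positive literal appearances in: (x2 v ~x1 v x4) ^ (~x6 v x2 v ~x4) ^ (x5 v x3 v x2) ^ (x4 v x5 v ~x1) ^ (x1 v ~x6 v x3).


Scan each clause for unnegated literals.
Clause 1: 2 positive; Clause 2: 1 positive; Clause 3: 3 positive; Clause 4: 2 positive; Clause 5: 2 positive.
Total positive literal occurrences = 10.

10


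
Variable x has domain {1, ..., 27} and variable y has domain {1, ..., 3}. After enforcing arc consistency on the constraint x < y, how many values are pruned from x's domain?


For the constraint x < y, x needs a supporting value in y's domain.
x can be at most 2 (one less than y's maximum).
Valid x values from domain: 2 out of 27.
Pruned = 27 - 2 = 25.

25


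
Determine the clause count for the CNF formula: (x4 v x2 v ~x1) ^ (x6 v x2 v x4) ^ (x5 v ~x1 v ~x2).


Each group enclosed in parentheses joined by ^ is one clause.
Counting the conjuncts: 3 clauses.

3


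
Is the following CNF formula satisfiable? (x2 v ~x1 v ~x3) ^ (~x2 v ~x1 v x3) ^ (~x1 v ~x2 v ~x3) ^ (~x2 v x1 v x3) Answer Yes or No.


Check all 8 possible truth assignments.
Number of satisfying assignments found: 4.
The formula is satisfiable.

Yes


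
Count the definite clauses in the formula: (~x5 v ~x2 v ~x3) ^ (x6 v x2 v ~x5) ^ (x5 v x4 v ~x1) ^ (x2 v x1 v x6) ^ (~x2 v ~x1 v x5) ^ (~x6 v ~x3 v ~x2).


A definite clause has exactly one positive literal.
Clause 1: 0 positive -> not definite
Clause 2: 2 positive -> not definite
Clause 3: 2 positive -> not definite
Clause 4: 3 positive -> not definite
Clause 5: 1 positive -> definite
Clause 6: 0 positive -> not definite
Definite clause count = 1.

1


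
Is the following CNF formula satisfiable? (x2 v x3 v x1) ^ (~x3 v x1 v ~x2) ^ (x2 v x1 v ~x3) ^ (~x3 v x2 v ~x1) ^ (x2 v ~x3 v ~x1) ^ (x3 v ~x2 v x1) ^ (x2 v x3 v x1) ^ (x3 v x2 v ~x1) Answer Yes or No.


Check all 8 possible truth assignments.
Number of satisfying assignments found: 2.
The formula is satisfiable.

Yes


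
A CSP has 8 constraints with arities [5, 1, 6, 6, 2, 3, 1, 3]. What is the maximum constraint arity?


The arities are: 5, 1, 6, 6, 2, 3, 1, 3.
Scan for the maximum value.
Maximum arity = 6.

6


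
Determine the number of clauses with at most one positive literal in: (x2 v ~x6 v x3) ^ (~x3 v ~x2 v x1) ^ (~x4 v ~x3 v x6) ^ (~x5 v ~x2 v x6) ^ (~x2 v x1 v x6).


A Horn clause has at most one positive literal.
Clause 1: 2 positive lit(s) -> not Horn
Clause 2: 1 positive lit(s) -> Horn
Clause 3: 1 positive lit(s) -> Horn
Clause 4: 1 positive lit(s) -> Horn
Clause 5: 2 positive lit(s) -> not Horn
Total Horn clauses = 3.

3


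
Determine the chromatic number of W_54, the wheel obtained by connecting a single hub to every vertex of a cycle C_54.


W_54 consists of the cycle C_54 together with a hub vertex adjacent to every cycle vertex.
The cycle C_54 needs 2 colors (even cycle -> 2).
The hub is adjacent to every cycle vertex, so it must receive a new color distinct from all of them.
Chromatic number = 2 + 1 = 3.

3


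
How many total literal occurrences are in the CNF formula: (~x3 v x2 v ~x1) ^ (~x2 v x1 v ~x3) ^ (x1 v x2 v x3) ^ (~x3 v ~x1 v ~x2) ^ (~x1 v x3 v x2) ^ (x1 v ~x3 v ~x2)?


Clause lengths: 3, 3, 3, 3, 3, 3.
Sum = 3 + 3 + 3 + 3 + 3 + 3 = 18.

18


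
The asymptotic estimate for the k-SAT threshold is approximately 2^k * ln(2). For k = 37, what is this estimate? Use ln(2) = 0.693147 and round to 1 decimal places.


Using the asymptotic formula: threshold ~ 2^k * ln(2).
2^37 = 137438953472.
137438953472 * 0.693147 = 95265398282.3.

95265398282.3


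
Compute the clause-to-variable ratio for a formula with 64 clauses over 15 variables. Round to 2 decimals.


Clause-to-variable ratio = clauses / variables.
64 / 15 = 4.27.

4.27


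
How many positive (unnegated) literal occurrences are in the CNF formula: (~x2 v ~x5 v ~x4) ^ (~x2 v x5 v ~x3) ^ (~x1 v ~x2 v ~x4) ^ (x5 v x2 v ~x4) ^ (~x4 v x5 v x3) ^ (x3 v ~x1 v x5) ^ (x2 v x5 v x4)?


Scan each clause for unnegated literals.
Clause 1: 0 positive; Clause 2: 1 positive; Clause 3: 0 positive; Clause 4: 2 positive; Clause 5: 2 positive; Clause 6: 2 positive; Clause 7: 3 positive.
Total positive literal occurrences = 10.

10


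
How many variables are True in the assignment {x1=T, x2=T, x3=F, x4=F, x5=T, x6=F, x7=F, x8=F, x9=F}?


The weight is the number of variables assigned True.
True variables: x1, x2, x5.
Weight = 3.

3


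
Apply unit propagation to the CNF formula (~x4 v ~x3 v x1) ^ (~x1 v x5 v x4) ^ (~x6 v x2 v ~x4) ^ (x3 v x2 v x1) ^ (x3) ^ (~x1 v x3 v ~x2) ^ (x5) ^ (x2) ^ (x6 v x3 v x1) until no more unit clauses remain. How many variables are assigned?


Unit propagation repeatedly assigns the literal in any unit clause, then simplifies.
Assignments in order: x3 = T, x5 = T, x2 = T.
No further unit clauses remain.
Total variables assigned = 3.

3


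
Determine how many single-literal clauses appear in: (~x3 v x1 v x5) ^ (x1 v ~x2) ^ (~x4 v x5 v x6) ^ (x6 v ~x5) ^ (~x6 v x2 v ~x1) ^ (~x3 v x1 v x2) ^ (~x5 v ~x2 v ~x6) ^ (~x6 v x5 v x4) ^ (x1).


A unit clause contains exactly one literal.
Unit clauses found: (x1).
Count = 1.

1


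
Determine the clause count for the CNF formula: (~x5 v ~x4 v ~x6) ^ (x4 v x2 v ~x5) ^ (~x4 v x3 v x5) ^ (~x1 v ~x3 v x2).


Each group enclosed in parentheses joined by ^ is one clause.
Counting the conjuncts: 4 clauses.

4


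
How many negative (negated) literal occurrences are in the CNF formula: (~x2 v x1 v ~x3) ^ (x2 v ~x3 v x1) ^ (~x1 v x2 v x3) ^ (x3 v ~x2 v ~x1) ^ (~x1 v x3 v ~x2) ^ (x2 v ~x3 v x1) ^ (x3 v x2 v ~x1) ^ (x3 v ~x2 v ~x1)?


Scan each clause for negated literals.
Clause 1: 2 negative; Clause 2: 1 negative; Clause 3: 1 negative; Clause 4: 2 negative; Clause 5: 2 negative; Clause 6: 1 negative; Clause 7: 1 negative; Clause 8: 2 negative.
Total negative literal occurrences = 12.

12


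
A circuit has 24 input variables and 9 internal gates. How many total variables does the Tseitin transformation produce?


The Tseitin transformation introduces one auxiliary variable per gate.
Total variables = inputs + gates = 24 + 9 = 33.

33


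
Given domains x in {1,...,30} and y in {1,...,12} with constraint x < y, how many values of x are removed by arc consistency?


For the constraint x < y, x needs a supporting value in y's domain.
x can be at most 11 (one less than y's maximum).
Valid x values from domain: 11 out of 30.
Pruned = 30 - 11 = 19.

19


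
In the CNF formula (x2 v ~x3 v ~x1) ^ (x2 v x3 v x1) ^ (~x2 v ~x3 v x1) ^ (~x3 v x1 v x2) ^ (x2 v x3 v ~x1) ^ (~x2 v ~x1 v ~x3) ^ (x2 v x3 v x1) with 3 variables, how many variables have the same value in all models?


Find all satisfying assignments: 2 model(s).
Check which variables have the same value in every model.
Fixed variables: x2=T, x3=F.
Backbone size = 2.

2


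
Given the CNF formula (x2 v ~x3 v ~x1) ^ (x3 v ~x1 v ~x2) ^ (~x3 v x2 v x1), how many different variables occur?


Identify each distinct variable in the formula.
Variables found: x1, x2, x3.
Total distinct variables = 3.

3


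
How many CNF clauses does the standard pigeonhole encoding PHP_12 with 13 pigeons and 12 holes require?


The PHP encoding has two parts:
1) At-least-one-hole clauses: 13 (one per pigeon, each with 12 literals).
2) At-most-one-pigeon-per-hole clauses: 12 holes * C(13,2) = 12 * 78 = 936.
Total clauses = 13 + 936 = 949.

949


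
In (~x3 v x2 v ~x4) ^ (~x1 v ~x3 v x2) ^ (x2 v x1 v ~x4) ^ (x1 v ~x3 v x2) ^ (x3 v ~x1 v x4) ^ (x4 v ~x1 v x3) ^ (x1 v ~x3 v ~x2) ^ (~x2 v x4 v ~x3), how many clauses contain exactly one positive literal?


A definite clause has exactly one positive literal.
Clause 1: 1 positive -> definite
Clause 2: 1 positive -> definite
Clause 3: 2 positive -> not definite
Clause 4: 2 positive -> not definite
Clause 5: 2 positive -> not definite
Clause 6: 2 positive -> not definite
Clause 7: 1 positive -> definite
Clause 8: 1 positive -> definite
Definite clause count = 4.

4


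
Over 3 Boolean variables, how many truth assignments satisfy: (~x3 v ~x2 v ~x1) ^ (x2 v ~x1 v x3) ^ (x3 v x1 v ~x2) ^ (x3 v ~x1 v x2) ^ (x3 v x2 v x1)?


Enumerate all 8 truth assignments over 3 variables.
Test each against every clause.
Satisfying assignments found: 4.

4


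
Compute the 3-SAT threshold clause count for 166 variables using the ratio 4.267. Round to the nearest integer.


The 3-SAT phase transition occurs at approximately 4.267 clauses per variable.
m = 4.267 * 166 = 708.322.
Rounded to nearest integer: 708.

708


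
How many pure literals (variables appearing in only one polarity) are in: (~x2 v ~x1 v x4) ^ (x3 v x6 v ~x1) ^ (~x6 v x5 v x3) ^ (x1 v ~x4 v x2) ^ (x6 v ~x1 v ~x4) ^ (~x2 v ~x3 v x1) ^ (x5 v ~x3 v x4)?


A pure literal appears in only one polarity across all clauses.
Pure literals: x5 (positive only).
Count = 1.

1


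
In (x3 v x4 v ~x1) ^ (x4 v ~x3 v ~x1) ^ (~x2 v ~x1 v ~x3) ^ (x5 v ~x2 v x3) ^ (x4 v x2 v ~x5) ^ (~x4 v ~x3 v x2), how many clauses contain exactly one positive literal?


A definite clause has exactly one positive literal.
Clause 1: 2 positive -> not definite
Clause 2: 1 positive -> definite
Clause 3: 0 positive -> not definite
Clause 4: 2 positive -> not definite
Clause 5: 2 positive -> not definite
Clause 6: 1 positive -> definite
Definite clause count = 2.

2


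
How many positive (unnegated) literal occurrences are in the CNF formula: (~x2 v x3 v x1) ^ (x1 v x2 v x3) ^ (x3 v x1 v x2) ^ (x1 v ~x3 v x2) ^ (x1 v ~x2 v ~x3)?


Scan each clause for unnegated literals.
Clause 1: 2 positive; Clause 2: 3 positive; Clause 3: 3 positive; Clause 4: 2 positive; Clause 5: 1 positive.
Total positive literal occurrences = 11.

11


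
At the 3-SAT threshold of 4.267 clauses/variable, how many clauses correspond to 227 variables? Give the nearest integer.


The 3-SAT phase transition occurs at approximately 4.267 clauses per variable.
m = 4.267 * 227 = 968.609.
Rounded to nearest integer: 969.

969


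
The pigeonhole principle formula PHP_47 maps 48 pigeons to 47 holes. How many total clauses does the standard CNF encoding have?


The PHP encoding has two parts:
1) At-least-one-hole clauses: 48 (one per pigeon, each with 47 literals).
2) At-most-one-pigeon-per-hole clauses: 47 holes * C(48,2) = 47 * 1128 = 53016.
Total clauses = 48 + 53016 = 53064.

53064


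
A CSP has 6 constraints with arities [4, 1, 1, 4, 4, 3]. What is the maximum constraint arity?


The arities are: 4, 1, 1, 4, 4, 3.
Scan for the maximum value.
Maximum arity = 4.

4


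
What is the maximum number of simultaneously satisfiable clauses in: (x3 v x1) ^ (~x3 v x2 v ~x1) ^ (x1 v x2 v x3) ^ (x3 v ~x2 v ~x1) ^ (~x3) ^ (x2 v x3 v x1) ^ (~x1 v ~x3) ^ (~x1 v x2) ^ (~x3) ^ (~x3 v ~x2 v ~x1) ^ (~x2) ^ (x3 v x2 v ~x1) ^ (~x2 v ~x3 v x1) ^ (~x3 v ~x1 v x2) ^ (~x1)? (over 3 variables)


Enumerate all 8 truth assignments.
For each, count how many of the 15 clauses are satisfied.
The formula is not fully satisfiable, so the maximum is below 15.
Maximum simultaneously satisfiable clauses = 13.

13


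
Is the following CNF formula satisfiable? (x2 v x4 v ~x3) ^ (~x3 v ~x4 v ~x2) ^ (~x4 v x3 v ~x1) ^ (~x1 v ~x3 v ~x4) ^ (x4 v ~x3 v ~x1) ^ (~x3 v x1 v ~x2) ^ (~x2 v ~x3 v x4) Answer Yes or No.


Check all 16 possible truth assignments.
Number of satisfying assignments found: 7.
The formula is satisfiable.

Yes


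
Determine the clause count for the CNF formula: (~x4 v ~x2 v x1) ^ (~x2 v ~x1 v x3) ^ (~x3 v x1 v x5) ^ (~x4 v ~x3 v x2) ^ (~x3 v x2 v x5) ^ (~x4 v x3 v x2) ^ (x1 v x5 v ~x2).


Each group enclosed in parentheses joined by ^ is one clause.
Counting the conjuncts: 7 clauses.

7


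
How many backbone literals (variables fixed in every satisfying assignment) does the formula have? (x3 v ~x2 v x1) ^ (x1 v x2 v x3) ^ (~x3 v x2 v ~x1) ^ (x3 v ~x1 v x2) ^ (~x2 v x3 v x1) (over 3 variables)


Find all satisfying assignments: 4 model(s).
Check which variables have the same value in every model.
No variable is fixed across all models.
Backbone size = 0.

0


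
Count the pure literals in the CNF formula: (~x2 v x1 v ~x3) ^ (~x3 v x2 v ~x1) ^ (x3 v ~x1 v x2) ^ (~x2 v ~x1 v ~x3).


A pure literal appears in only one polarity across all clauses.
No pure literals found.
Count = 0.

0


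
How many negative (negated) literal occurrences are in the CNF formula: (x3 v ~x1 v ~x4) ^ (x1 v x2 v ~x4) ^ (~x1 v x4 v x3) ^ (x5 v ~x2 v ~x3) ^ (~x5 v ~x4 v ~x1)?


Scan each clause for negated literals.
Clause 1: 2 negative; Clause 2: 1 negative; Clause 3: 1 negative; Clause 4: 2 negative; Clause 5: 3 negative.
Total negative literal occurrences = 9.

9


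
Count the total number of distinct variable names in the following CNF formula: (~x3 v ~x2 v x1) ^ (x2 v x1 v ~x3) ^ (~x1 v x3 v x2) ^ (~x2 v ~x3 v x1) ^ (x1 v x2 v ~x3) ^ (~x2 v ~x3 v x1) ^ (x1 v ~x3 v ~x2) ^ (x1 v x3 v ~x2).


Identify each distinct variable in the formula.
Variables found: x1, x2, x3.
Total distinct variables = 3.

3


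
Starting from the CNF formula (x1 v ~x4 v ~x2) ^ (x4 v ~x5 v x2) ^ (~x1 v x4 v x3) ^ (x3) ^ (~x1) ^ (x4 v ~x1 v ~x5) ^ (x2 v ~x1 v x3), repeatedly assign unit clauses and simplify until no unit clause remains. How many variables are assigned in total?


Unit propagation repeatedly assigns the literal in any unit clause, then simplifies.
Assignments in order: x3 = T, x1 = F.
No further unit clauses remain.
Total variables assigned = 2.

2


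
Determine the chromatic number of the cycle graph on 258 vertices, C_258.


A cycle on an even number of vertices is bipartite: alternate two colors around the cycle.
Since 258 is even, two colors suffice, and at least two are needed because the graph has edges.
Chromatic number = 2.

2


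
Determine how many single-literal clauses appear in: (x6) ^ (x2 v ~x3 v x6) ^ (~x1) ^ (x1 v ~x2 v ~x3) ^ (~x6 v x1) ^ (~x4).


A unit clause contains exactly one literal.
Unit clauses found: (x6), (~x1), (~x4).
Count = 3.

3


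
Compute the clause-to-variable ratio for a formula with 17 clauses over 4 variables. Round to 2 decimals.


Clause-to-variable ratio = clauses / variables.
17 / 4 = 4.25.

4.25


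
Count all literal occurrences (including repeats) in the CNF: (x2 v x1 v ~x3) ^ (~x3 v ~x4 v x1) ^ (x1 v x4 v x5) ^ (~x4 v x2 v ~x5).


Clause lengths: 3, 3, 3, 3.
Sum = 3 + 3 + 3 + 3 = 12.

12


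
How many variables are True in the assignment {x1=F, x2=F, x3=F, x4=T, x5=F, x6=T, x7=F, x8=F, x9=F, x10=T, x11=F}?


The weight is the number of variables assigned True.
True variables: x4, x6, x10.
Weight = 3.

3


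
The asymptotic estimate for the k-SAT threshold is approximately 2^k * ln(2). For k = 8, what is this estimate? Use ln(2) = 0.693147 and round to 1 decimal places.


Using the asymptotic formula: threshold ~ 2^k * ln(2).
2^8 = 256.
256 * 0.693147 = 177.4.

177.4


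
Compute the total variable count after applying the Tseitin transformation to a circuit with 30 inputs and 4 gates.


The Tseitin transformation introduces one auxiliary variable per gate.
Total variables = inputs + gates = 30 + 4 = 34.

34


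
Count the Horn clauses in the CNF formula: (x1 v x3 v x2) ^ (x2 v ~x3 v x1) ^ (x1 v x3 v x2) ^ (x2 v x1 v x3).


A Horn clause has at most one positive literal.
Clause 1: 3 positive lit(s) -> not Horn
Clause 2: 2 positive lit(s) -> not Horn
Clause 3: 3 positive lit(s) -> not Horn
Clause 4: 3 positive lit(s) -> not Horn
Total Horn clauses = 0.

0


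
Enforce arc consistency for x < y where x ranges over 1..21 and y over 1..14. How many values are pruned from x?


For the constraint x < y, x needs a supporting value in y's domain.
x can be at most 13 (one less than y's maximum).
Valid x values from domain: 13 out of 21.
Pruned = 21 - 13 = 8.

8


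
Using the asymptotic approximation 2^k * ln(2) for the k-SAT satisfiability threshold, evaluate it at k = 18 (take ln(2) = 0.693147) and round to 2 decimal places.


Using the asymptotic formula: threshold ~ 2^k * ln(2).
2^18 = 262144.
262144 * 0.693147 = 181704.33.

181704.33


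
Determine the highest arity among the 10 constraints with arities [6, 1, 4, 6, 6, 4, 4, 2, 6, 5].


The arities are: 6, 1, 4, 6, 6, 4, 4, 2, 6, 5.
Scan for the maximum value.
Maximum arity = 6.

6


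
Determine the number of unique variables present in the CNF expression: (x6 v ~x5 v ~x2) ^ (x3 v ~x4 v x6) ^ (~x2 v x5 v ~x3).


Identify each distinct variable in the formula.
Variables found: x2, x3, x4, x5, x6.
Total distinct variables = 5.

5


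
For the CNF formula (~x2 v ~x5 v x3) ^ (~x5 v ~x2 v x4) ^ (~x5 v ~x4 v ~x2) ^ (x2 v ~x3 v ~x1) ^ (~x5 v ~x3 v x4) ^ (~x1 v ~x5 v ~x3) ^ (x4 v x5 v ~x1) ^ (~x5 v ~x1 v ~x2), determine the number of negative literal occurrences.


Scan each clause for negated literals.
Clause 1: 2 negative; Clause 2: 2 negative; Clause 3: 3 negative; Clause 4: 2 negative; Clause 5: 2 negative; Clause 6: 3 negative; Clause 7: 1 negative; Clause 8: 3 negative.
Total negative literal occurrences = 18.

18


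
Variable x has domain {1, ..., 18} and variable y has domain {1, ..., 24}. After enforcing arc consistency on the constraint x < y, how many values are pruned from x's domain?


For the constraint x < y, x needs a supporting value in y's domain.
x can be at most 23 (one less than y's maximum).
Valid x values from domain: 18 out of 18.
Pruned = 18 - 18 = 0.

0


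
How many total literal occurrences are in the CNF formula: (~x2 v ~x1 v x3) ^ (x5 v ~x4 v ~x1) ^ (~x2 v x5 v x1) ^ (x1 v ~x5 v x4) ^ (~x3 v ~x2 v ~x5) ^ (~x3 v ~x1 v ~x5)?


Clause lengths: 3, 3, 3, 3, 3, 3.
Sum = 3 + 3 + 3 + 3 + 3 + 3 = 18.

18


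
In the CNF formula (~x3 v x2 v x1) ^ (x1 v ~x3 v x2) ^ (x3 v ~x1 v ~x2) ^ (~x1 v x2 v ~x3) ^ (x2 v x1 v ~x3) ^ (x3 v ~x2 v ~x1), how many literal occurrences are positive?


Scan each clause for unnegated literals.
Clause 1: 2 positive; Clause 2: 2 positive; Clause 3: 1 positive; Clause 4: 1 positive; Clause 5: 2 positive; Clause 6: 1 positive.
Total positive literal occurrences = 9.

9


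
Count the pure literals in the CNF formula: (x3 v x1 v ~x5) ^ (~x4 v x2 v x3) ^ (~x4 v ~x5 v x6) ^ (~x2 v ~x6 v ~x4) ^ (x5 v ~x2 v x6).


A pure literal appears in only one polarity across all clauses.
Pure literals: x1 (positive only), x3 (positive only), x4 (negative only).
Count = 3.

3


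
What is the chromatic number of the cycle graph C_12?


A cycle on an even number of vertices is bipartite: alternate two colors around the cycle.
Since 12 is even, two colors suffice, and at least two are needed because the graph has edges.
Chromatic number = 2.

2


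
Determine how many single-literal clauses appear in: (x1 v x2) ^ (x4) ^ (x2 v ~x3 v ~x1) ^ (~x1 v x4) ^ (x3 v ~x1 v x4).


A unit clause contains exactly one literal.
Unit clauses found: (x4).
Count = 1.

1


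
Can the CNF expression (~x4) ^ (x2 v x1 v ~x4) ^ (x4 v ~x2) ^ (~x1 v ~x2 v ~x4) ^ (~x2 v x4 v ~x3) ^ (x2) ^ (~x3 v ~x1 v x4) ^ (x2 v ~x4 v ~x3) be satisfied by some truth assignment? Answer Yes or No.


Check all 16 possible truth assignments.
Number of satisfying assignments found: 0.
The formula is unsatisfiable.

No


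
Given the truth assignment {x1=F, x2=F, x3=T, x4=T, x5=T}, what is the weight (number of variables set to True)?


The weight is the number of variables assigned True.
True variables: x3, x4, x5.
Weight = 3.

3


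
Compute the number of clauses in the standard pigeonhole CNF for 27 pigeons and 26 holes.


The PHP encoding has two parts:
1) At-least-one-hole clauses: 27 (one per pigeon, each with 26 literals).
2) At-most-one-pigeon-per-hole clauses: 26 holes * C(27,2) = 26 * 351 = 9126.
Total clauses = 27 + 9126 = 9153.

9153


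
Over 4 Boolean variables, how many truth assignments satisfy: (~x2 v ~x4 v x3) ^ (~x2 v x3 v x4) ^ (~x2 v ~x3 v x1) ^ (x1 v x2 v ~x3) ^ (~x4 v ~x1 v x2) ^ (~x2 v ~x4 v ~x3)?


Enumerate all 16 truth assignments over 4 variables.
Test each against every clause.
Satisfying assignments found: 5.

5


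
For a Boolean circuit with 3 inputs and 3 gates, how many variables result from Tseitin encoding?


The Tseitin transformation introduces one auxiliary variable per gate.
Total variables = inputs + gates = 3 + 3 = 6.

6


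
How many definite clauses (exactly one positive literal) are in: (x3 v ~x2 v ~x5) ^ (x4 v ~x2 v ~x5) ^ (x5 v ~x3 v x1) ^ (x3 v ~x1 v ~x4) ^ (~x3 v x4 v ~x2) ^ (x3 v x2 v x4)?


A definite clause has exactly one positive literal.
Clause 1: 1 positive -> definite
Clause 2: 1 positive -> definite
Clause 3: 2 positive -> not definite
Clause 4: 1 positive -> definite
Clause 5: 1 positive -> definite
Clause 6: 3 positive -> not definite
Definite clause count = 4.

4


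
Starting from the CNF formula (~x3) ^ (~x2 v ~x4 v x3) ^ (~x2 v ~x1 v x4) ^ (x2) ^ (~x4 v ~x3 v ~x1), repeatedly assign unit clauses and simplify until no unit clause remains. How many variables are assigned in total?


Unit propagation repeatedly assigns the literal in any unit clause, then simplifies.
Assignments in order: x3 = F, x2 = T, x4 = F, x1 = F.
No further unit clauses remain.
Total variables assigned = 4.

4


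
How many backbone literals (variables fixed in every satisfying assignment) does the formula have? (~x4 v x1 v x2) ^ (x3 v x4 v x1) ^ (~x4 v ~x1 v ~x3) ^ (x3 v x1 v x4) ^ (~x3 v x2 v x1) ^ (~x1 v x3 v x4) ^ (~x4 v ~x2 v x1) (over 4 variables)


Find all satisfying assignments: 5 model(s).
Check which variables have the same value in every model.
No variable is fixed across all models.
Backbone size = 0.

0


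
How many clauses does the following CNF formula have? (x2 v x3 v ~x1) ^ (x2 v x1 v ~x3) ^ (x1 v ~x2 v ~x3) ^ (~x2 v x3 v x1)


Each group enclosed in parentheses joined by ^ is one clause.
Counting the conjuncts: 4 clauses.

4


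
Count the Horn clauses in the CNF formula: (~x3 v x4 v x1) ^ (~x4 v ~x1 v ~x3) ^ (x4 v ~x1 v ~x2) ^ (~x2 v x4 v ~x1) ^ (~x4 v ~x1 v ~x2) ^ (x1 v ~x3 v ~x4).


A Horn clause has at most one positive literal.
Clause 1: 2 positive lit(s) -> not Horn
Clause 2: 0 positive lit(s) -> Horn
Clause 3: 1 positive lit(s) -> Horn
Clause 4: 1 positive lit(s) -> Horn
Clause 5: 0 positive lit(s) -> Horn
Clause 6: 1 positive lit(s) -> Horn
Total Horn clauses = 5.

5


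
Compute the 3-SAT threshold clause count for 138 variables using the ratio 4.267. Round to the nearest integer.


The 3-SAT phase transition occurs at approximately 4.267 clauses per variable.
m = 4.267 * 138 = 588.846.
Rounded to nearest integer: 589.

589


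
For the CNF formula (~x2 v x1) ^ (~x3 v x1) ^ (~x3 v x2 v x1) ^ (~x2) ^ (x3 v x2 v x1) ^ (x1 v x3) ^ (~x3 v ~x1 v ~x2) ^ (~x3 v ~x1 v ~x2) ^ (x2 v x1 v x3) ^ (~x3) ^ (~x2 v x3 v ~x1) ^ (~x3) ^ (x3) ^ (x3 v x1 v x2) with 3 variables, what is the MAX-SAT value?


Enumerate all 8 truth assignments.
For each, count how many of the 14 clauses are satisfied.
The formula is not fully satisfiable, so the maximum is below 14.
Maximum simultaneously satisfiable clauses = 13.

13


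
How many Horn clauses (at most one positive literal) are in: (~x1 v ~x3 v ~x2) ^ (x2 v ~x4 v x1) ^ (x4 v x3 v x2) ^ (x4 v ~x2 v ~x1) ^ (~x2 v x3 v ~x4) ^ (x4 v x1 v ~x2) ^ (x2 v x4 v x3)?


A Horn clause has at most one positive literal.
Clause 1: 0 positive lit(s) -> Horn
Clause 2: 2 positive lit(s) -> not Horn
Clause 3: 3 positive lit(s) -> not Horn
Clause 4: 1 positive lit(s) -> Horn
Clause 5: 1 positive lit(s) -> Horn
Clause 6: 2 positive lit(s) -> not Horn
Clause 7: 3 positive lit(s) -> not Horn
Total Horn clauses = 3.

3


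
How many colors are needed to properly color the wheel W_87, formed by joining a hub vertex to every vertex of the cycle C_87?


W_87 consists of the cycle C_87 together with a hub vertex adjacent to every cycle vertex.
The cycle C_87 needs 3 colors (odd cycle -> 3).
The hub is adjacent to every cycle vertex, so it must receive a new color distinct from all of them.
Chromatic number = 3 + 1 = 4.

4


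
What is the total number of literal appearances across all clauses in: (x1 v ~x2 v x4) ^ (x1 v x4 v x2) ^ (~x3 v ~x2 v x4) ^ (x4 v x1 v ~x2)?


Clause lengths: 3, 3, 3, 3.
Sum = 3 + 3 + 3 + 3 = 12.

12
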